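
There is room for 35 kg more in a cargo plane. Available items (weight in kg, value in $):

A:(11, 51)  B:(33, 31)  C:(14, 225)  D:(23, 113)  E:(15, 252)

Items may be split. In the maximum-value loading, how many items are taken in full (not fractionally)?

Sort by value per unit weight and fill in that order.
Ratios (sorted): E 16.80, C 16.07, D 4.91, A 4.64, B 0.94
take E (15 @ 252); take C (14 @ 225); take 6/23 of D → 29.48. Capacity used 35/35.
2 item(s) taken whole; one partial (take 6/23 of D).

2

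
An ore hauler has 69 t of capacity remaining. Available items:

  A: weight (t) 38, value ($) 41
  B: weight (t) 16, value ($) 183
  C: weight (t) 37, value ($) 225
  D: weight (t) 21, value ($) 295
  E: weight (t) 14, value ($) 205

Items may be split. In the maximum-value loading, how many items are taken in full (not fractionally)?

Sort by value per unit weight and fill in that order.
Order: E (205/14=14.64) > D (295/21=14.05) > B (183/16=11.44) > C (225/37=6.08) > A (41/38=1.08)
Fill: take E (14 @ 205) → take D (21 @ 295) → take B (16 @ 183) → take 18/37 of C → 109.46; 69/69 used.
3 item(s) taken whole; one partial (take 18/37 of C).

3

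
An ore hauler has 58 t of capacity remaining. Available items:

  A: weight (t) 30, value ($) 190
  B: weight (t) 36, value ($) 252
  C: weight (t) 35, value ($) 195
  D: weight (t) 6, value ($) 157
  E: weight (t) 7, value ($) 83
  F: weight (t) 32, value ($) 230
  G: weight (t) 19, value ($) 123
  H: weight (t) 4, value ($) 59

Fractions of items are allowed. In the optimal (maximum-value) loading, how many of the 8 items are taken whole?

4

Order: D (157/6=26.17) > H (59/4=14.75) > E (83/7=11.86) > F (230/32=7.19) > B (252/36=7.00) > G (123/19=6.47) > A (190/30=6.33) > C (195/35=5.57)
Fill: take D (6 @ 157) → take H (4 @ 59) → take E (7 @ 83) → take F (32 @ 230) → take 9/36 of B → 63.00; 58/58 used.
4 item(s) taken whole; one partial (take 9/36 of B).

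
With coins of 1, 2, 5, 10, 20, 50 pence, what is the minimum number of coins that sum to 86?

Greedy: take as many of the largest coin as possible, then repeat with the remainder.
86 − 1×50→36 − 1×20→16 − 1×10→6 − 1×5→1 − 1×1→0
Total coins = 1 + 1 + 1 + 1 + 1 = 5

5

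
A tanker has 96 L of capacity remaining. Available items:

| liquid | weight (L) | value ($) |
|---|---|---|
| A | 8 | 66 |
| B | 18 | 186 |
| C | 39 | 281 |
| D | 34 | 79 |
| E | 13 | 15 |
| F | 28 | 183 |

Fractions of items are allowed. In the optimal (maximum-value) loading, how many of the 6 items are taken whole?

Greedy by value/weight ratio, highest first.
Ratios (sorted): B 10.33, A 8.25, C 7.21, F 6.54, D 2.32, E 1.15
take B (18 @ 186); take A (8 @ 66); take C (39 @ 281); take F (28 @ 183); take 3/34 of D → 6.97. Capacity used 96/96.
4 item(s) taken whole; one partial (take 3/34 of D).

4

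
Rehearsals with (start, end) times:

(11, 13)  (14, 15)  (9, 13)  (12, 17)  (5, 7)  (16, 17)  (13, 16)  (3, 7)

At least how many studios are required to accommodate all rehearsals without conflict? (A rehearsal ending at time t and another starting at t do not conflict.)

3

The answer is the maximum number of intervals overlapping at any instant.
starts: [3, 5, 9, 11, 12, 13, 14, 16]
ends:   [7, 7, 13, 13, 15, 16, 17, 17]
s3→1 s5→2 e7→1 e7→0 s9→1 s11→2 s12→3  — peak 3.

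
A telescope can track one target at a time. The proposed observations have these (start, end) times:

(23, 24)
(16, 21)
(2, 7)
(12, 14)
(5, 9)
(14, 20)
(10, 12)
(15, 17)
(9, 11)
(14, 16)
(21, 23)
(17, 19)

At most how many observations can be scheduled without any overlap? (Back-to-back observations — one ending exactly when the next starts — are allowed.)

By end time: (2,7), (5,9), (9,11), (10,12), (12,14), (14,16), (15,17), (17,19), (14,20), (16,21), (21,23), (23,24).
Pick (2,7); next start ≥ 7 → (9,11); next start ≥ 11 → (12,14); next start ≥ 14 → (14,16); next start ≥ 16 → (17,19); next start ≥ 19 → (21,23); next start ≥ 23 → (23,24).
Selected 7 observations.

7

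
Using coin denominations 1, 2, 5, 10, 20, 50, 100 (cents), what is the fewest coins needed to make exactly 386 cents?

Greedy: take as many of the largest coin as possible, then repeat with the remainder.
386 − 3×100→86 − 1×50→36 − 1×20→16 − 1×10→6 − 1×5→1 − 1×1→0
Total coins = 3 + 1 + 1 + 1 + 1 + 1 = 8

8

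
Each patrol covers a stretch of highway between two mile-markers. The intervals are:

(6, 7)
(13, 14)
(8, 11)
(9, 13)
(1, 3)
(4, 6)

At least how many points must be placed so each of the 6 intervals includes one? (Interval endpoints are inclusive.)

4

By right end: [1,3]  [4,6]  [6,7]  [8,11]  [9,13]  [13,14]
[1,3] uncovered → point at 3; [4,6] uncovered → point at 6; [8,11] uncovered → point at 11; [13,14] uncovered → point at 14.
Points: 3, 6, 11, 14 (4 total).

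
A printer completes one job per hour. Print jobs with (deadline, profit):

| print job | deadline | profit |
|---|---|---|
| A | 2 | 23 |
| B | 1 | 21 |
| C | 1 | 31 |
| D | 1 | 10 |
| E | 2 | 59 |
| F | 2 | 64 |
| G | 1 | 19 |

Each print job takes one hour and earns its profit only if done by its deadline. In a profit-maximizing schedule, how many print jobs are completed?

By profit: F(d2,64), E(d2,59), C(d1,31), A(d2,23), B(d1,21), G(d1,19), D(d1,10)
F→slot 2; E→slot 1; C skipped; A skipped; B skipped; G skipped; D skipped.
2 of 7 scheduled.

2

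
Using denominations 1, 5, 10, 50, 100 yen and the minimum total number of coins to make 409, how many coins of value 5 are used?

409 − 4×100→9 − 1×5→4 − 4×1→0
Count of 5: 1

1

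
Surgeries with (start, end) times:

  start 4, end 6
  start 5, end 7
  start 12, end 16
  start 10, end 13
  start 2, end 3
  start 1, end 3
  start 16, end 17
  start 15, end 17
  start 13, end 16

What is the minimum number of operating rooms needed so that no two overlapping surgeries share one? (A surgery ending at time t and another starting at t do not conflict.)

3

Events (time:±→running): 1:+→1 2:+→2 3:-→1 3:-→0 4:+→1 5:+→2 6:-→1 7:-→0 10:+→1 12:+→2 13:-→1 13:+→2 15:+→3 … peak 3.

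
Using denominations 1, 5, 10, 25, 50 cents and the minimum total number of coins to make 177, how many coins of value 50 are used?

3

Use the largest denomination that fits, subtract, and repeat.
177 − 3×50→27 − 1×25→2 − 2×1→0
Count of 50: 3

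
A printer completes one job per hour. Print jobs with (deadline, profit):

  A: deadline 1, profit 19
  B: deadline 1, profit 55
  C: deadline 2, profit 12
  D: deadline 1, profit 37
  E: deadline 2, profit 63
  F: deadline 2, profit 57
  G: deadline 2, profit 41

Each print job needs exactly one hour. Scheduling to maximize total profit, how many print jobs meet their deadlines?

Sort by profit descending; place each in the latest free slot ≤ its deadline.
Profit order: E=63 F=57 B=55 G=41 D=37 A=19 C=12
Assign: E→slot 2, F→slot 1, B skipped, G skipped, D skipped, A skipped, C skipped.
Slots: [1:F] [2:E]
2 of 7 scheduled.

2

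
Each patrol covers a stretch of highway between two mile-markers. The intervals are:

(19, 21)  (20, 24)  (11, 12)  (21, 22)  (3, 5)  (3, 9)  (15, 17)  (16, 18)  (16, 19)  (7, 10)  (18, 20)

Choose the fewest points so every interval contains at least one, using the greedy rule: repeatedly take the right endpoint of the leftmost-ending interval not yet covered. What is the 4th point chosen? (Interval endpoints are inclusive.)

Process intervals by earliest right end; each time one isn't hit yet, stab at its right endpoint.
Sorted: [3,5] [3,9] [7,10] [11,12] [15,17] [16,18] [16,19] [18,20] [19,21] [21,22] [20,24]
{[3,5],[3,9]} hit by 5; {[7,10]} hit by 10; {[11,12]} hit by 12; {[15,17],[16,18],[16,19]} hit by 17; {[18,20],[19,21]} hit by 20; {[21,22],[20,24]} hit by 22.
Points: 5, 10, 12, 17, 20, 22 (6 total).

17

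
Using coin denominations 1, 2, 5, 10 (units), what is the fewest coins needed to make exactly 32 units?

4

Use the largest denomination that fits, subtract, and repeat.
32 − 3×10→2 − 1×2→0
Total coins = 3 + 1 = 4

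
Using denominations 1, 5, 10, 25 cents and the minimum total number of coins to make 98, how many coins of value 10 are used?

Greedy: take as many of the largest coin as possible, then repeat with the remainder.
98 = 3×25 + 2×10 + 3×1
Count of 10: 2

2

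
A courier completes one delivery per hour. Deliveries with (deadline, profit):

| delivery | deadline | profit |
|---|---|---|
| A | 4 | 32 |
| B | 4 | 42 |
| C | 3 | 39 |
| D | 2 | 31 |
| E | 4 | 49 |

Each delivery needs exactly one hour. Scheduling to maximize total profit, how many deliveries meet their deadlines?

Take jobs in profit order; each goes to the latest open slot no later than its deadline.
Profit order: E=49 B=42 C=39 A=32 D=31
Assign: E→slot 4, B→slot 3, C→slot 2, A→slot 1, D skipped.
Slots: [1:A] [2:C] [3:B] [4:E]
4 of 5 scheduled.

4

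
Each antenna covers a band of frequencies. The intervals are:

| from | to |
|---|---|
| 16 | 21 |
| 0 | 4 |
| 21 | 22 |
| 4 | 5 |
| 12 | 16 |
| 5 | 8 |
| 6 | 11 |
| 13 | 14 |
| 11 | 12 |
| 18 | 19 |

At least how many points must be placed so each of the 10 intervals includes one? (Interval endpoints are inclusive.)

6

Sort by right endpoint; whenever an interval is uncovered, place a point at its right end.
By right end: [0,4]  [4,5]  [5,8]  [6,11]  [11,12]  [13,14]  [12,16]  [18,19]  [16,21]  [21,22]
[0,4] uncovered → point at 4; [5,8] uncovered → point at 8; [11,12] uncovered → point at 12; [13,14] uncovered → point at 14; [18,19] uncovered → point at 19; [21,22] uncovered → point at 22.
Points: 4, 8, 12, 14, 19, 22 (6 total).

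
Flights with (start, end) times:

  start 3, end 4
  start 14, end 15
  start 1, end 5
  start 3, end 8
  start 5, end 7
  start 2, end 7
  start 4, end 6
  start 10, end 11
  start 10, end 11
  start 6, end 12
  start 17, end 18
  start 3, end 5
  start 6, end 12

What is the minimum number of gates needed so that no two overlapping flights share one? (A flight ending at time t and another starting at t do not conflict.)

Count concurrent intervals with a sweep; the peak is the room count.
starts: [1, 2, 3, 3, 3, 4, 5, 6, 6, 10, 10, 14, 17]
ends:   [4, 5, 5, 6, 7, 7, 8, 11, 11, 12, 12, 15, 18]
s1→1 s2→2 s3→3 s3→4 s3→5  — peak 5.

5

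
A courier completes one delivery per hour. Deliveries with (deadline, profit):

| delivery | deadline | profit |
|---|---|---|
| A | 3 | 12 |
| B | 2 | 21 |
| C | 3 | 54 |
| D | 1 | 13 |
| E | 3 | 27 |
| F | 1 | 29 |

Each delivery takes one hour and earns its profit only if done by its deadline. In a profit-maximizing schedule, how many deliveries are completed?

Sort by profit descending; place each in the latest free slot ≤ its deadline.
By profit: C(d3,54), F(d1,29), E(d3,27), B(d2,21), D(d1,13), A(d3,12)
C→slot 3; F→slot 1; E→slot 2; B skipped; D skipped; A skipped.
3 of 6 scheduled.

3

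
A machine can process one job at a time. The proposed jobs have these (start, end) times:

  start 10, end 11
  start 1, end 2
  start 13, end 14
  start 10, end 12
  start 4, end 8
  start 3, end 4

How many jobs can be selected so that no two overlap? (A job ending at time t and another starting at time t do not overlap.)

Sorted by end: (1,2)  (3,4)  (4,8)  (10,11)  (10,12)  (13,14)
take (1,2); take (3,4); take (4,8); take (10,11); take (13,14).
Selected 5 jobs.

5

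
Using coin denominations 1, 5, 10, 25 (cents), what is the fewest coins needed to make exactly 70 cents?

4

70 = 2×25 + 2×10
Total coins = 2 + 2 = 4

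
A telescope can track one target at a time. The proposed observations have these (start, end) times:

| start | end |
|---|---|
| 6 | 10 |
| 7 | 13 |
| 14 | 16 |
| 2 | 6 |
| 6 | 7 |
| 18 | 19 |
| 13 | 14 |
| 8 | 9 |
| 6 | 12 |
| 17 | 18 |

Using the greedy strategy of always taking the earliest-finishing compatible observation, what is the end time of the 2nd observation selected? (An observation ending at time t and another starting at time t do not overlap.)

Sorted by end: (2,6)  (6,7)  (8,9)  (6,10)  (6,12)  (7,13)  (13,14)  (14,16)  (17,18)  (18,19)
take (2,6); take (6,7); take (8,9); skip (6,10); take (13,14); take (14,16); take (17,18); take (18,19).
Selected: (2,6) (6,7) (8,9) (13,14) (14,16) (17,18) (18,19)

7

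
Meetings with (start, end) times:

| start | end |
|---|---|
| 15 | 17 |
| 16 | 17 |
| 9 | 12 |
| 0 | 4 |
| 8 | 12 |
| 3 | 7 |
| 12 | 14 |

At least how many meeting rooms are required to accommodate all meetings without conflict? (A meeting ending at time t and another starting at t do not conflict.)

Events (time:±→running): 0:+→1 3:+→2 … peak 2.

2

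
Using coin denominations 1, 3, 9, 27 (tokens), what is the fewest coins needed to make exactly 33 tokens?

3

33 = 1×27 + 2×3
Total coins = 1 + 2 = 3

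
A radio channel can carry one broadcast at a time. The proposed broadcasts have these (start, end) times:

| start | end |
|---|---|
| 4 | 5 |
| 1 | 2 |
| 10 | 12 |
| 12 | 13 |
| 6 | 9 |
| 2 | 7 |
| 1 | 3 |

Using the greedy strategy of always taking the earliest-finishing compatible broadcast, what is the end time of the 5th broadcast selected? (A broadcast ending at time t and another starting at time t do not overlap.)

13

Greedy by earliest finish: after sorting by end time, pick each interval compatible with the last pick.
By end time: (1,2), (1,3), (4,5), (2,7), (6,9), (10,12), (12,13).
Pick (1,2); next start ≥ 2 → (4,5); next start ≥ 5 → (6,9); next start ≥ 9 → (10,12); next start ≥ 12 → (12,13).
Selected: (1,2) (4,5) (6,9) (10,12) (12,13)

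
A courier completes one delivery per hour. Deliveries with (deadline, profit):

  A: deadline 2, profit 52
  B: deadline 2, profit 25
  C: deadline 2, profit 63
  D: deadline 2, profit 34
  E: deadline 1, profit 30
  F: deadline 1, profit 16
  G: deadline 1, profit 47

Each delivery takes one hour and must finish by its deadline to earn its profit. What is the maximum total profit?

By profit: C(d2,63), A(d2,52), G(d1,47), D(d2,34), E(d1,30), B(d2,25), F(d1,16)
C→slot 2; A→slot 1; G skipped; D skipped; E skipped; B skipped; F skipped.
Profit = 52 + 63 = 115

115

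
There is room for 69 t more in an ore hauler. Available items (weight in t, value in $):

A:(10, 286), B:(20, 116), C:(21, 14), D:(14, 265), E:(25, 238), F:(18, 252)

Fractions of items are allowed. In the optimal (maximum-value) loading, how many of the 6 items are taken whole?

4

Sort by value per unit weight and fill in that order.
Ratios (sorted): A 28.60, D 18.93, F 14.00, E 9.52, B 5.80, C 0.67
take A (10 @ 286); take D (14 @ 265); take F (18 @ 252); take E (25 @ 238); take 2/20 of B → 11.60. Capacity used 69/69.
4 item(s) taken whole; one partial (take 2/20 of B).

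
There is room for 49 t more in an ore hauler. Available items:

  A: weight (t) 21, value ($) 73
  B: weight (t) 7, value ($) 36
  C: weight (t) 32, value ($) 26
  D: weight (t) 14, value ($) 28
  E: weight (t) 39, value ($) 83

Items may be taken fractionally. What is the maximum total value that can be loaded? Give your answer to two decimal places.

153.69

Ratios (sorted): B 5.14, A 3.48, E 2.13, D 2.00, C 0.81
take B (7 @ 36); take A (21 @ 73); take 21/39 of E → 44.69. Capacity used 49/49.
Total value = 153.69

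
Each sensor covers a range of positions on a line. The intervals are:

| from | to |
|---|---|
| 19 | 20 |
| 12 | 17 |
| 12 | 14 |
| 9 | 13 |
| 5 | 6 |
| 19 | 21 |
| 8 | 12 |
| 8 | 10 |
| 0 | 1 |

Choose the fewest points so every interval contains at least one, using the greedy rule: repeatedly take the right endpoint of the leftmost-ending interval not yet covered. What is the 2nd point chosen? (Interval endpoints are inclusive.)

By right end: [0,1]  [5,6]  [8,10]  [8,12]  [9,13]  [12,14]  [12,17]  [19,20]  [19,21]
[0,1] uncovered → point at 1; [5,6] uncovered → point at 6; [8,10] uncovered → point at 10; [12,14] uncovered → point at 14; [19,20] uncovered → point at 20.
Points: 1, 6, 10, 14, 20 (5 total).

6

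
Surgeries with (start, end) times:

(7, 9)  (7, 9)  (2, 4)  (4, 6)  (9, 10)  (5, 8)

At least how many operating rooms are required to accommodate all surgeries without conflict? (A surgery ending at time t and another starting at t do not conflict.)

3

Events (time:±→running): 2:+→1 4:-→0 4:+→1 5:+→2 6:-→1 7:+→2 7:+→3 … peak 3.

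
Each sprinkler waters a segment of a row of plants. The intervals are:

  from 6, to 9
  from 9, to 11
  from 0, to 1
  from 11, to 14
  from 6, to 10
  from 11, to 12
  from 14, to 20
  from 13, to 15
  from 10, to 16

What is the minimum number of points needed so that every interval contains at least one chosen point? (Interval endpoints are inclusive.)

Process intervals by earliest right end; each time one isn't hit yet, stab at its right endpoint.
By right end: [0,1]  [6,9]  [6,10]  [9,11]  [11,12]  [11,14]  [13,15]  [10,16]  [14,20]
[0,1] uncovered → point at 1; [6,9] uncovered → point at 9; [11,12] uncovered → point at 12; [13,15] uncovered → point at 15.
Points: 1, 9, 12, 15 (4 total).

4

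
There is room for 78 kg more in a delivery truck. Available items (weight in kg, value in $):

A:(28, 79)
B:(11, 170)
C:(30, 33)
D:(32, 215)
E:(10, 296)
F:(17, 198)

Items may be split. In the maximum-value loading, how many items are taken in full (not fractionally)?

Ratios (sorted): E 29.60, B 15.45, F 11.65, D 6.72, A 2.82, C 1.10
take E (10 @ 296); take B (11 @ 170); take F (17 @ 198); take D (32 @ 215); take 8/28 of A → 22.57. Capacity used 78/78.
4 item(s) taken whole; one partial (take 8/28 of A).

4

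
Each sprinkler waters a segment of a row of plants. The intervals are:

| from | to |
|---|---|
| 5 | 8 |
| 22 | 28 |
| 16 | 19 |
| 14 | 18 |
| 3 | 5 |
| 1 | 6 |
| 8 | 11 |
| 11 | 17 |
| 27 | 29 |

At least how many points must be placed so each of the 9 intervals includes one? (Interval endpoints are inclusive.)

Sorted: [3,5] [1,6] [5,8] [8,11] [11,17] [14,18] [16,19] [22,28] [27,29]
{[3,5],[1,6],[5,8]} hit by 5; {[8,11],[11,17]} hit by 11; {[14,18],[16,19]} hit by 18; {[22,28],[27,29]} hit by 28.
Points: 5, 11, 18, 28 (4 total).

4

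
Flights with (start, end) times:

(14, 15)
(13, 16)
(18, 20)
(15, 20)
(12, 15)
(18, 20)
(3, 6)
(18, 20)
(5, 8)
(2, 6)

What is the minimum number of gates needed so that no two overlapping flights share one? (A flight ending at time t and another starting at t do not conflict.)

starts: [2, 3, 5, 12, 13, 14, 15, 18, 18, 18]
ends:   [6, 6, 8, 15, 15, 16, 20, 20, 20, 20]
s2→1 s3→2 s5→3 e6→2 e6→1 e8→0 s12→1 s13→2 s14→3 e15→2 e15→1 s15→2 e16→1 s18→2 s18→3 s18→4  — peak 4.

4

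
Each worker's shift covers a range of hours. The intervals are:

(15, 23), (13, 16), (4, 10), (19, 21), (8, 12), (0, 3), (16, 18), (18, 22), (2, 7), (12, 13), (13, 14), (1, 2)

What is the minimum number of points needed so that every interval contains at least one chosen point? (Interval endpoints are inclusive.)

5

By right end: [1,2]  [0,3]  [2,7]  [4,10]  [8,12]  [12,13]  [13,14]  [13,16]  [16,18]  [19,21]  [18,22]  [15,23]
[1,2] uncovered → point at 2; [4,10] uncovered → point at 10; [12,13] uncovered → point at 13; [16,18] uncovered → point at 18; [19,21] uncovered → point at 21.
Points: 2, 10, 13, 18, 21 (5 total).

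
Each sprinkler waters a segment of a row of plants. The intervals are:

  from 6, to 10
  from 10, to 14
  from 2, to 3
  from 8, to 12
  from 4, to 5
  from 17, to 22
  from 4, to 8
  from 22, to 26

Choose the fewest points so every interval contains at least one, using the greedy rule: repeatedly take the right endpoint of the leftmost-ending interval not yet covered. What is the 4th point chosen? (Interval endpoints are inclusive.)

22

Sorted: [2,3] [4,5] [4,8] [6,10] [8,12] [10,14] [17,22] [22,26]
{[2,3]} hit by 3; {[4,5],[4,8]} hit by 5; {[6,10],[8,12],[10,14]} hit by 10; {[17,22],[22,26]} hit by 22.
Points: 3, 5, 10, 22 (4 total).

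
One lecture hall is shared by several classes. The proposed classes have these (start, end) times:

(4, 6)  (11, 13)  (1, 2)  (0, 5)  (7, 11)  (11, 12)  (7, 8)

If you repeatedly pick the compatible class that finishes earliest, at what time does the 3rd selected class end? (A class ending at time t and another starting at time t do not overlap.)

Order by finish time; keep every interval that doesn't clash with the previous kept one.
Sorted by end: (1,2)  (0,5)  (4,6)  (7,8)  (7,11)  (11,12)  (11,13)
take (1,2); take (4,6); take (7,8); take (11,12).
Selected: (1,2) (4,6) (7,8) (11,12)

8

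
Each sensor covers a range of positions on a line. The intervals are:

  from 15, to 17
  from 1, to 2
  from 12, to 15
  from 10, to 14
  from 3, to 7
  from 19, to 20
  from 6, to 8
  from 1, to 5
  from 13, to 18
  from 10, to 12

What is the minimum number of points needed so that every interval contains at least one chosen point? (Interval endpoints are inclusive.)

Sort by right endpoint; whenever an interval is uncovered, place a point at its right end.
By right end: [1,2]  [1,5]  [3,7]  [6,8]  [10,12]  [10,14]  [12,15]  [15,17]  [13,18]  [19,20]
[1,2] uncovered → point at 2; [3,7] uncovered → point at 7; [10,12] uncovered → point at 12; [15,17] uncovered → point at 17; [19,20] uncovered → point at 20.
Points: 2, 7, 12, 17, 20 (5 total).

5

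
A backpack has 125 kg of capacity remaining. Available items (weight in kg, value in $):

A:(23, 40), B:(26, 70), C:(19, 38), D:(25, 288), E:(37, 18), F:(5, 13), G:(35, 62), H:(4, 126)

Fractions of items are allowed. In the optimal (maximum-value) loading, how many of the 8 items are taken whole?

6

Ratios (sorted): H 31.50, D 11.52, B 2.69, F 2.60, C 2.00, G 1.77, A 1.74, E 0.49
take H (4 @ 126); take D (25 @ 288); take B (26 @ 70); take F (5 @ 13); take C (19 @ 38); take G (35 @ 62); take 11/23 of A → 19.13. Capacity used 125/125.
6 item(s) taken whole; one partial (take 11/23 of A).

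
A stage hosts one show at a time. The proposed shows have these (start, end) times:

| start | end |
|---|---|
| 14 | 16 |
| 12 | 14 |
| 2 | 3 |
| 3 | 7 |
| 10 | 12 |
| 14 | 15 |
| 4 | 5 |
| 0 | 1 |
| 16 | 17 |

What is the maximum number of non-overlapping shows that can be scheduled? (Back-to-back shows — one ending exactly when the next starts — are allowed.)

Sort by end time and greedily take each interval whose start is ≥ the last chosen end.
By end time: (0,1), (2,3), (4,5), (3,7), (10,12), (12,14), (14,15), (14,16), (16,17).
Pick (0,1); next start ≥ 1 → (2,3); next start ≥ 3 → (4,5); next start ≥ 5 → (10,12); next start ≥ 12 → (12,14); next start ≥ 14 → (14,15); next start ≥ 15 → (16,17).
Selected 7 shows.

7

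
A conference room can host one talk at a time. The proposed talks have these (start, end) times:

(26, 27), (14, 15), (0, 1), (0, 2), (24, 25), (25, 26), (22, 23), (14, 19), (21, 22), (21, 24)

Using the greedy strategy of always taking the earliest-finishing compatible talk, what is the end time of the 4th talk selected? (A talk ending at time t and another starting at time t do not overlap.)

23

Order by finish time; keep every interval that doesn't clash with the previous kept one.
By end time: (0,1), (0,2), (14,15), (14,19), (21,22), (22,23), (21,24), (24,25), (25,26), (26,27).
Pick (0,1); next start ≥ 1 → (14,15); next start ≥ 15 → (21,22); next start ≥ 22 → (22,23); next start ≥ 23 → (24,25); next start ≥ 25 → (25,26); next start ≥ 26 → (26,27).
Selected: (0,1) (14,15) (21,22) (22,23) (24,25) (25,26) (26,27)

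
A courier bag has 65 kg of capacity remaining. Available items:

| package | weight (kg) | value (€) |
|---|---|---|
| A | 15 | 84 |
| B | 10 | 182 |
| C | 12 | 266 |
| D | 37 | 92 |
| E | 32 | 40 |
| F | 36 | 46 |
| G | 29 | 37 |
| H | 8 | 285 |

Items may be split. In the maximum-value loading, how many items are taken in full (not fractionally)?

4

Order: H (285/8=35.62) > C (266/12=22.17) > B (182/10=18.20) > A (84/15=5.60) > D (92/37=2.49) > F (46/36=1.28) > G (37/29=1.28) > E (40/32=1.25)
Fill: take H (8 @ 285) → take C (12 @ 266) → take B (10 @ 182) → take A (15 @ 84) → take 20/37 of D → 49.73; 65/65 used.
4 item(s) taken whole; one partial (take 20/37 of D).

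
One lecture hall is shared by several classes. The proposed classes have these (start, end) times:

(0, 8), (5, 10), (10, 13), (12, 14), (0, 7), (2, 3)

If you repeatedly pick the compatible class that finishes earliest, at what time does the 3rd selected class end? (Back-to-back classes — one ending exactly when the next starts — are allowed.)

Greedy by earliest finish: after sorting by end time, pick each interval compatible with the last pick.
Sorted by end: (2,3)  (0,7)  (0,8)  (5,10)  (10,13)  (12,14)
take (2,3); skip (0,7); take (5,10); take (10,13).
Selected: (2,3) (5,10) (10,13)

13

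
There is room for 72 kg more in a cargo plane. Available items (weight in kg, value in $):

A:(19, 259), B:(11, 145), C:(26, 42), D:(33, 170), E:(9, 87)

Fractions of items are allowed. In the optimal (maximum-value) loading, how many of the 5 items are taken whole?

Greedy by value/weight ratio, highest first.
Ratios (sorted): A 13.63, B 13.18, E 9.67, D 5.15, C 1.62
take A (19 @ 259); take B (11 @ 145); take E (9 @ 87); take D (33 @ 170). Capacity used 72/72.
4 item(s) taken whole.

4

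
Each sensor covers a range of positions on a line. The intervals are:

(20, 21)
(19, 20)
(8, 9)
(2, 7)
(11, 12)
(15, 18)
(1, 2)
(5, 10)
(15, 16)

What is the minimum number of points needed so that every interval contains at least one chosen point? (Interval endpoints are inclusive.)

5

Process intervals by earliest right end; each time one isn't hit yet, stab at its right endpoint.
By right end: [1,2]  [2,7]  [8,9]  [5,10]  [11,12]  [15,16]  [15,18]  [19,20]  [20,21]
[1,2] uncovered → point at 2; [8,9] uncovered → point at 9; [11,12] uncovered → point at 12; [15,16] uncovered → point at 16; [19,20] uncovered → point at 20.
Points: 2, 9, 12, 16, 20 (5 total).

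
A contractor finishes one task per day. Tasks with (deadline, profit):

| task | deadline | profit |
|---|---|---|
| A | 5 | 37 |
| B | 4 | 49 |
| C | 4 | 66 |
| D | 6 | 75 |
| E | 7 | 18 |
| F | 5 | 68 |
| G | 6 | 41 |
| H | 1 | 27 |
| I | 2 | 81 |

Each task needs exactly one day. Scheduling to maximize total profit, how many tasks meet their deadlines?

Sort by profit descending; place each in the latest free slot ≤ its deadline.
By profit: I(d2,81), D(d6,75), F(d5,68), C(d4,66), B(d4,49), G(d6,41), A(d5,37), H(d1,27), E(d7,18)
I→slot 2; D→slot 6; F→slot 5; C→slot 4; B→slot 3; G→slot 1; A skipped; H skipped; E→slot 7.
7 of 9 scheduled.

7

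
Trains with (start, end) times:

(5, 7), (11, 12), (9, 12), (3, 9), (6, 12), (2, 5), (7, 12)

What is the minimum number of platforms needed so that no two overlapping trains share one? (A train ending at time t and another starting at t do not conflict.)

4

Count concurrent intervals with a sweep; the peak is the room count.
starts: [2, 3, 5, 6, 7, 9, 11]
ends:   [5, 7, 9, 12, 12, 12, 12]
s2→1 s3→2 e5→1 s5→2 s6→3 e7→2 s7→3 e9→2 s9→3 s11→4  — peak 4.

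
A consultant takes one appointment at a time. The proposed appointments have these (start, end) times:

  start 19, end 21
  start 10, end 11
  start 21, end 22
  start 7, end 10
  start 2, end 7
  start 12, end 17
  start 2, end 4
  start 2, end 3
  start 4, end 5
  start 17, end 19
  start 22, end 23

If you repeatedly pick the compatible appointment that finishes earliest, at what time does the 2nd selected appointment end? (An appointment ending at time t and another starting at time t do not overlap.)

By end time: (2,3), (2,4), (4,5), (2,7), (7,10), (10,11), (12,17), (17,19), (19,21), (21,22), (22,23).
Pick (2,3); next start ≥ 3 → (4,5); next start ≥ 5 → (7,10); next start ≥ 10 → (10,11); next start ≥ 11 → (12,17); next start ≥ 17 → (17,19); next start ≥ 19 → (19,21); next start ≥ 21 → (21,22); next start ≥ 22 → (22,23).
Selected: (2,3) (4,5) (7,10) (10,11) (12,17) (17,19) (19,21) (21,22) (22,23)

5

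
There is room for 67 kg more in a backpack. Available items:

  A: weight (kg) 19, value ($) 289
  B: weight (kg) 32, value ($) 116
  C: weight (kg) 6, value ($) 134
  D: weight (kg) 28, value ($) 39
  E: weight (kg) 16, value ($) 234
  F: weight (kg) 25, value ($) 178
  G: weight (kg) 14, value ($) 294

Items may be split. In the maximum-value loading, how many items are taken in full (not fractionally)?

Sort by value per unit weight and fill in that order.
Order: C (134/6=22.33) > G (294/14=21.00) > A (289/19=15.21) > E (234/16=14.62) > F (178/25=7.12) > B (116/32=3.62) > D (39/28=1.39)
Fill: take C (6 @ 134) → take G (14 @ 294) → take A (19 @ 289) → take E (16 @ 234) → take 12/25 of F → 85.44; 67/67 used.
4 item(s) taken whole; one partial (take 12/25 of F).

4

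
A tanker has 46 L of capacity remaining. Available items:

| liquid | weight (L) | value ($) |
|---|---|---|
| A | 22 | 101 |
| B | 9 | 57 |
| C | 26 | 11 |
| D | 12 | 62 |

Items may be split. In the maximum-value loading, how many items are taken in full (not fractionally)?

3

Sort by value per unit weight and fill in that order.
Ratios (sorted): B 6.33, D 5.17, A 4.59, C 0.42
take B (9 @ 57); take D (12 @ 62); take A (22 @ 101); take 3/26 of C → 1.27. Capacity used 46/46.
3 item(s) taken whole; one partial (take 3/26 of C).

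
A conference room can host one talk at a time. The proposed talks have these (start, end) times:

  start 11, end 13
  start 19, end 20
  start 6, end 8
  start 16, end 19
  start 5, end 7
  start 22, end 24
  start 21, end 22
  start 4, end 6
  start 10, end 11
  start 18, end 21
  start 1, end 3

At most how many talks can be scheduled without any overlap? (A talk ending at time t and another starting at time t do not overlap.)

9

Order by finish time; keep every interval that doesn't clash with the previous kept one.
By end time: (1,3), (4,6), (5,7), (6,8), (10,11), (11,13), (16,19), (19,20), (18,21), (21,22), (22,24).
Pick (1,3); next start ≥ 3 → (4,6); next start ≥ 6 → (6,8); next start ≥ 8 → (10,11); next start ≥ 11 → (11,13); next start ≥ 13 → (16,19); next start ≥ 19 → (19,20); next start ≥ 20 → (21,22); next start ≥ 22 → (22,24).
Selected 9 talks.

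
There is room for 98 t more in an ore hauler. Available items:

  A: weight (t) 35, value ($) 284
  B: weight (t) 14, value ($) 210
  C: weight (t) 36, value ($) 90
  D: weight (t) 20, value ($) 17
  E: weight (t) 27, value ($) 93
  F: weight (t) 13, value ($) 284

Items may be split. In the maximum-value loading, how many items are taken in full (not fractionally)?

4

Order: F (284/13=21.85) > B (210/14=15.00) > A (284/35=8.11) > E (93/27=3.44) > C (90/36=2.50) > D (17/20=0.85)
Fill: take F (13 @ 284) → take B (14 @ 210) → take A (35 @ 284) → take E (27 @ 93) → take 9/36 of C → 22.50; 98/98 used.
4 item(s) taken whole; one partial (take 9/36 of C).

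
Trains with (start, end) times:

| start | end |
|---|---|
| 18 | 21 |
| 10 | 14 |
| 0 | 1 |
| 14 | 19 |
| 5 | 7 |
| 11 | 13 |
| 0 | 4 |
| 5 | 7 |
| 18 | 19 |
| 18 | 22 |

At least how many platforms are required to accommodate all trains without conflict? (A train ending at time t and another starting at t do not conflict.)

Count concurrent intervals with a sweep; the peak is the room count.
starts: [0, 0, 5, 5, 10, 11, 14, 18, 18, 18]
ends:   [1, 4, 7, 7, 13, 14, 19, 19, 21, 22]
s0→1 s0→2 e1→1 e4→0 s5→1 s5→2 e7→1 e7→0 s10→1 s11→2 e13→1 e14→0 s14→1 s18→2 s18→3 s18→4  — peak 4.

4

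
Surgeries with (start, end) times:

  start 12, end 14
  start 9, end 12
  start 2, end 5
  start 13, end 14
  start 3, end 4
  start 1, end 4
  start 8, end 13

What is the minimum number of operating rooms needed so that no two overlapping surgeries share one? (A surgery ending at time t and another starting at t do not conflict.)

3

Events (time:±→running): 1:+→1 2:+→2 3:+→3 … peak 3.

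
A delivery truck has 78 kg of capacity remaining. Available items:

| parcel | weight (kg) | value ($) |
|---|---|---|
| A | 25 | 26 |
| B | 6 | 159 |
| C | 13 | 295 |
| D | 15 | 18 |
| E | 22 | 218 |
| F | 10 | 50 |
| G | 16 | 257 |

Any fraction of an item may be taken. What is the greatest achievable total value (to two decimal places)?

992.20

Sort by value per unit weight and fill in that order.
Order: B (159/6=26.50) > C (295/13=22.69) > G (257/16=16.06) > E (218/22=9.91) > F (50/10=5.00) > D (18/15=1.20) > A (26/25=1.04)
Fill: take B (6 @ 159) → take C (13 @ 295) → take G (16 @ 257) → take E (22 @ 218) → take F (10 @ 50) → take 11/15 of D → 13.20; 78/78 used.
Total value = 992.20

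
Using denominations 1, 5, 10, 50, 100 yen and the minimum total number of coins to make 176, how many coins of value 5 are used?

1

Use the largest denomination that fits, subtract, and repeat.
176 − 1×100→76 − 1×50→26 − 2×10→6 − 1×5→1 − 1×1→0
Count of 5: 1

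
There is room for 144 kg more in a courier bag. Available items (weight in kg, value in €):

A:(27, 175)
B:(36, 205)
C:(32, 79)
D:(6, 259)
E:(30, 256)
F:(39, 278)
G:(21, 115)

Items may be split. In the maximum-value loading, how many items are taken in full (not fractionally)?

5

Sort by value per unit weight and fill in that order.
Ratios (sorted): D 43.17, E 8.53, F 7.13, A 6.48, B 5.69, G 5.48, C 2.47
take D (6 @ 259); take E (30 @ 256); take F (39 @ 278); take A (27 @ 175); take B (36 @ 205); take 6/21 of G → 32.86. Capacity used 144/144.
5 item(s) taken whole; one partial (take 6/21 of G).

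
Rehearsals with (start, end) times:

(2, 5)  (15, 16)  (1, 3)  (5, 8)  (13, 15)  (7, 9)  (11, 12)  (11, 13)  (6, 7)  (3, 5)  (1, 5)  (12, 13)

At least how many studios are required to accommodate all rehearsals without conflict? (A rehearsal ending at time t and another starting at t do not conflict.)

3

starts: [1, 1, 2, 3, 5, 6, 7, 11, 11, 12, 13, 15]
ends:   [3, 5, 5, 5, 7, 8, 9, 12, 13, 13, 15, 16]
s1→1 s1→2 s2→3  — peak 3.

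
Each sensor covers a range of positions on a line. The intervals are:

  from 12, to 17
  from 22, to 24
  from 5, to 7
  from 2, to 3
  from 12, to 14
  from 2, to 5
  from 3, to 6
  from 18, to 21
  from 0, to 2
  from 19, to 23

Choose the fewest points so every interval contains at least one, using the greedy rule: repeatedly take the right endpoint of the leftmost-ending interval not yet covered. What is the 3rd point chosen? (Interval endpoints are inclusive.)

14

Process intervals by earliest right end; each time one isn't hit yet, stab at its right endpoint.
Sorted: [0,2] [2,3] [2,5] [3,6] [5,7] [12,14] [12,17] [18,21] [19,23] [22,24]
{[0,2],[2,3],[2,5]} hit by 2; {[3,6],[5,7]} hit by 6; {[12,14],[12,17]} hit by 14; {[18,21],[19,23]} hit by 21; {[22,24]} hit by 24.
Points: 2, 6, 14, 21, 24 (5 total).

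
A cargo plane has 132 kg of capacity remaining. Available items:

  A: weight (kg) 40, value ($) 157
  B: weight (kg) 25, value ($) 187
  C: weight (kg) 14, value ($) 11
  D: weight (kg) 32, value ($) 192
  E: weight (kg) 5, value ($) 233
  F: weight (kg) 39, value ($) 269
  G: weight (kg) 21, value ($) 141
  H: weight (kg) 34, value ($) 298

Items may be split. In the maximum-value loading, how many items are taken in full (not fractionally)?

Ratios (sorted): E 46.60, H 8.76, B 7.48, F 6.90, G 6.71, D 6.00, A 3.92, C 0.79
take E (5 @ 233); take H (34 @ 298); take B (25 @ 187); take F (39 @ 269); take G (21 @ 141); take 8/32 of D → 48.00. Capacity used 132/132.
5 item(s) taken whole; one partial (take 8/32 of D).

5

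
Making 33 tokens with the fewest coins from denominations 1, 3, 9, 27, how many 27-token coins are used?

Greedy: take as many of the largest coin as possible, then repeat with the remainder.
33 = 1×27 + 2×3
Count of 27: 1

1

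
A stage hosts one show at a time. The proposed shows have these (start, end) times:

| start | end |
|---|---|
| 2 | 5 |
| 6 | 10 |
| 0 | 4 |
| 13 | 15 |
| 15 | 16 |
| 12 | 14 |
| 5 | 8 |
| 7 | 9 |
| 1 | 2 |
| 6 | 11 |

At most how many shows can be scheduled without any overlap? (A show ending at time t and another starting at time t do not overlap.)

Sorted by end: (1,2)  (0,4)  (2,5)  (5,8)  (7,9)  (6,10)  (6,11)  (12,14)  (13,15)  (15,16)
take (1,2); take (2,5); take (5,8); take (12,14); take (15,16).
Selected 5 shows.

5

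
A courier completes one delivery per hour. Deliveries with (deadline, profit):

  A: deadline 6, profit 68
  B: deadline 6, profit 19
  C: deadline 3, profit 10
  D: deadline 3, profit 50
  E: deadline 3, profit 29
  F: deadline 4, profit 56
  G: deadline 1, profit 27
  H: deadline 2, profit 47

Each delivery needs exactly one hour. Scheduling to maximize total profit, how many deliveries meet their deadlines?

6

Sort by profit descending; place each in the latest free slot ≤ its deadline.
By profit: A(d6,68), F(d4,56), D(d3,50), H(d2,47), E(d3,29), G(d1,27), B(d6,19), C(d3,10)
A→slot 6; F→slot 4; D→slot 3; H→slot 2; E→slot 1; G skipped; B→slot 5; C skipped.
6 of 8 scheduled.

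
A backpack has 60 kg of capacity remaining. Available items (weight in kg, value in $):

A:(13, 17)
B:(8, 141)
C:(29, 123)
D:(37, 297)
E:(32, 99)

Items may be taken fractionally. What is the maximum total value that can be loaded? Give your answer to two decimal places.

501.62

Greedy by value/weight ratio, highest first.
Ratios (sorted): B 17.62, D 8.03, C 4.24, E 3.09, A 1.31
take B (8 @ 141); take D (37 @ 297); take 15/29 of C → 63.62. Capacity used 60/60.
Total value = 501.62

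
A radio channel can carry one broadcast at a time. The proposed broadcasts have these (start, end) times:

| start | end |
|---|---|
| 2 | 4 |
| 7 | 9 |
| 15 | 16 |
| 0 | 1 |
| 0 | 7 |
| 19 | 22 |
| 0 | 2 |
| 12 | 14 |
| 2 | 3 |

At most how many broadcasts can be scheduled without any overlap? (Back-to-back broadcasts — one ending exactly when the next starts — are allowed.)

Greedy by earliest finish: after sorting by end time, pick each interval compatible with the last pick.
Sorted by end: (0,1)  (0,2)  (2,3)  (2,4)  (0,7)  (7,9)  (12,14)  (15,16)  (19,22)
take (0,1); take (2,3); take (7,9); take (12,14); take (15,16); take (19,22).
Selected 6 broadcasts.

6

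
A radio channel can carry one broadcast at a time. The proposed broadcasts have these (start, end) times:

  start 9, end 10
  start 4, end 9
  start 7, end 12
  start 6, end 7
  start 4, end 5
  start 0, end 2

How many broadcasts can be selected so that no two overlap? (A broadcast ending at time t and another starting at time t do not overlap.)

Order by finish time; keep every interval that doesn't clash with the previous kept one.
Sorted by end: (0,2)  (4,5)  (6,7)  (4,9)  (9,10)  (7,12)
take (0,2); take (4,5); take (6,7); take (9,10); skip (7,12).
Selected 4 broadcasts.

4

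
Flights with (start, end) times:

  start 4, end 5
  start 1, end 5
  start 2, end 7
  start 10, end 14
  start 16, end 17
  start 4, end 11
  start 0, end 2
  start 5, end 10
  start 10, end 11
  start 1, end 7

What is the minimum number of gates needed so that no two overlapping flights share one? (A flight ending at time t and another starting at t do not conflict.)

5

Count concurrent intervals with a sweep; the peak is the room count.
Events (time:±→running): 0:+→1 1:+→2 1:+→3 2:-→2 2:+→3 4:+→4 4:+→5 … peak 5.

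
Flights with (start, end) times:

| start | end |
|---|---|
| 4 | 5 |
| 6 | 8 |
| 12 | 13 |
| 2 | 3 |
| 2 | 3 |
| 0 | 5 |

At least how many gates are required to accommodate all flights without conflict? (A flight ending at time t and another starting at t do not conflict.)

The answer is the maximum number of intervals overlapping at any instant.
Events (time:±→running): 0:+→1 2:+→2 2:+→3 … peak 3.

3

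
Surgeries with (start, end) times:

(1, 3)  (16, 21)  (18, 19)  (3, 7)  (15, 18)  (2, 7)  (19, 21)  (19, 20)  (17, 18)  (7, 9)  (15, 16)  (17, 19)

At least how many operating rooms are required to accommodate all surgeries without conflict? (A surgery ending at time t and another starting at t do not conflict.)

Events (time:±→running): 1:+→1 2:+→2 3:-→1 3:+→2 7:-→1 7:-→0 7:+→1 9:-→0 15:+→1 15:+→2 16:-→1 16:+→2 17:+→3 17:+→4 … peak 4.

4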